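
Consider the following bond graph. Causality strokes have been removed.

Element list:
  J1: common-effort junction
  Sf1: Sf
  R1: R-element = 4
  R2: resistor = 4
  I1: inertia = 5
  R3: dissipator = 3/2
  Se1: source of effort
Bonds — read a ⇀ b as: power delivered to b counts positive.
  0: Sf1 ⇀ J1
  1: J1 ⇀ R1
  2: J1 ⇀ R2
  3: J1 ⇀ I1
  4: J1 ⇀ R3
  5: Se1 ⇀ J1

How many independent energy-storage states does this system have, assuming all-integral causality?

β0 stroke at Sf1  (Sf1: flow source, stroke at near end)
β5 stroke at J1  (Se1 fixes effort; stroke away)
β1 stroke at R1  (0-jn J1 has e-setter on 5)
β2 stroke at R2  (0-jn J1 has e-setter on 5)
β3 stroke at I1  (0-jn J1 has e-setter on 5)
β4 stroke at R3  (common-e at J1 fixed by 5)

1  (I1 all integral)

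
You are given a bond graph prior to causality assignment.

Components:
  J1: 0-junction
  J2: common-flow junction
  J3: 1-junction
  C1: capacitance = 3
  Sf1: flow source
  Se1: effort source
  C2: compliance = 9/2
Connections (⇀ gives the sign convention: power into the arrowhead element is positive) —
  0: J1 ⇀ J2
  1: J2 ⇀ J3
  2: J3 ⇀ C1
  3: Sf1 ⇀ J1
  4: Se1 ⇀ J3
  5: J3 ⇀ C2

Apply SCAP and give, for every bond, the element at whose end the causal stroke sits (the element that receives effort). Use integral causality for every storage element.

#3 |Sf1  (Sf1 fixes flow; stroke at Sf1)
#4 |J3  (source Se1 imposes e)
#0 |J1  (closing 0-jn rule on J1)
#1 |J2  (J2 flow already set via bond 0)
#2 |J3  (J3 flow already set via bond 1)
#5 |J3  (J3: bond 1 brought flow, rest push out)

b0 →J1
b1 →J2
b2 →J3
b3 →Sf1
b4 →J3
b5 →J3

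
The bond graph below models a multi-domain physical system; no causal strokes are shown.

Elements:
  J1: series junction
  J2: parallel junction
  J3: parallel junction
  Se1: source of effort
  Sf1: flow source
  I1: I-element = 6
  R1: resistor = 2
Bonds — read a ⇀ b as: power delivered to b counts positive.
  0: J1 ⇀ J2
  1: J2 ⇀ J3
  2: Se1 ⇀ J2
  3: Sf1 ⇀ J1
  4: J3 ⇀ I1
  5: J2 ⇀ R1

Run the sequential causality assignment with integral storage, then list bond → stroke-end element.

β2 |J2  (source Se1 imposes e)
β3 |Sf1  (Sf1 (Sf) sets flow on bond)
β0 |J1  (1-jn J1 has f-setter on 3)
β1 |J3  (J2 effort already set via bond 2)
β5 |R1  (J2 effort already set via bond 2)
β4 |I1  (common-e at J3 fixed by 1)

bond 0 stroke→J1
bond 1 stroke→J3
bond 2 stroke→J2
bond 3 stroke→Sf1
bond 4 stroke→I1
bond 5 stroke→R1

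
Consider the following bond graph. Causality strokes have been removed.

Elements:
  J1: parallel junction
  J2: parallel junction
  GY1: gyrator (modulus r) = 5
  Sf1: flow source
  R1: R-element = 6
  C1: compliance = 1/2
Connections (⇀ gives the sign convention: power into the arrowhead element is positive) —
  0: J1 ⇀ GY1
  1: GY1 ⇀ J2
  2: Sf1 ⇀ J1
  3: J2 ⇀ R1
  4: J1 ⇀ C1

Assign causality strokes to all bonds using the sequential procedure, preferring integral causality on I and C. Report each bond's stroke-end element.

bond 0 →GY1
bond 1 →GY1
bond 2 →Sf1
bond 3 →J2
bond 4 →J1

bond 2 stroke at Sf1  (source Sf1 imposes f)
bond 4 stroke at J1  (C1 outputs effort q/C1)
bond 0 stroke at GY1  (J1 effort already set via bond 4)
bond 1 stroke at GY1  (GY1 both-in/both-out from 0)
bond 3 stroke at J2  (only one effort-in slot at J2)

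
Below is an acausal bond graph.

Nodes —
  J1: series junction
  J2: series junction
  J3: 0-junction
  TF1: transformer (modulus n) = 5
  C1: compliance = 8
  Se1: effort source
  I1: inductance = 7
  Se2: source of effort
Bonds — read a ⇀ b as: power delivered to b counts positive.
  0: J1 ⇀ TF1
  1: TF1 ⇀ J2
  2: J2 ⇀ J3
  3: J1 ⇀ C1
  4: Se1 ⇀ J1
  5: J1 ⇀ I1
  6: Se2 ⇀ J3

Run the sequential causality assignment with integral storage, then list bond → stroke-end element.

#0 →J1
#1 →TF1
#2 →J2
#3 →J1
#4 →J1
#5 →I1
#6 →J3

b4 stroke→J1  (Se1 (Se) sets effort on bond)
b6 stroke→J3  (Se2: effort source, stroke at far end)
b2 stroke→J2  (J3: bond 6 brought effort, rest push out)
b1 stroke→TF1  (only one flow-in slot at J2)
b0 stroke→J1  (TF TF1: opposite of bond 1)
b3 stroke→J1  (prefer integral on C1)
b5 stroke→I1  (J1: last free bond brings flow in)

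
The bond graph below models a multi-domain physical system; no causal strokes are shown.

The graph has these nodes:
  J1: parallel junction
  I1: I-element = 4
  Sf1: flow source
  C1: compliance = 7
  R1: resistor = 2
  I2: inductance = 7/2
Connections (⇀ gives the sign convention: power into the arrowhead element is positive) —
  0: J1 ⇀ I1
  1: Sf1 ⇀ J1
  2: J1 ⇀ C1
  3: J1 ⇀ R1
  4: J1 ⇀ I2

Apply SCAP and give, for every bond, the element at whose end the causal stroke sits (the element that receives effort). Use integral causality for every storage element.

bond 1 |Sf1  (Sf1 fixes flow; stroke at Sf1)
bond 0 |I1  (I1 outputs flow p/I1)
bond 2 |J1  (C1 outputs effort q/C1)
bond 3 |R1  (J1 effort already set via bond 2)
bond 4 |I2  (0-jn J1 has e-setter on 2)

b0 |I1
b1 |Sf1
b2 |J1
b3 |R1
b4 |I2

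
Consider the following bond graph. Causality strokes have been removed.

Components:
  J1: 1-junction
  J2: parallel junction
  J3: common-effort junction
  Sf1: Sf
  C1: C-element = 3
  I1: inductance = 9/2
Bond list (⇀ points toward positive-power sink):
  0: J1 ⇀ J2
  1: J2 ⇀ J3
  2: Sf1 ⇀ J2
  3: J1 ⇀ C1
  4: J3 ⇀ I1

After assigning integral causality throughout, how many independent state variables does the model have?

b2 stroke at Sf1  (Sf1: flow source, stroke at near end)
b3 stroke at J1  (prefer integral on C1)
b0 stroke at J2  (J1: last free bond brings flow in)
b1 stroke at J3  (0-jn J2 has e-setter on 0)
b4 stroke at I1  (common-e at J3 fixed by 1)

2  (C1, I1 all integral)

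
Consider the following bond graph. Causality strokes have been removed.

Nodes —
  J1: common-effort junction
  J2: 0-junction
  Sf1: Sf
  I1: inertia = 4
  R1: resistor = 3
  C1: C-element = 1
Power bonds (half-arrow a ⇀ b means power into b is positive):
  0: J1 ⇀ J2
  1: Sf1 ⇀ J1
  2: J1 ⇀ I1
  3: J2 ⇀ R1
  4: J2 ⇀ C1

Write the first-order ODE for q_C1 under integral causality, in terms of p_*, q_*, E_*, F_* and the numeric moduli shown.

dq_C1/dt = F_Sf1 - p_I1/4 - q_C1/3

b1 stroke→Sf1  (Sf1 (Sf) sets flow on bond)
b2 stroke→I1  (prefer integral on I1)
b0 stroke→J1  (J1: last free bond brings effort in)
b4 stroke→J2  (C1 integral (e out))
b3 stroke→R1  (0-jn J2 has e-setter on 4)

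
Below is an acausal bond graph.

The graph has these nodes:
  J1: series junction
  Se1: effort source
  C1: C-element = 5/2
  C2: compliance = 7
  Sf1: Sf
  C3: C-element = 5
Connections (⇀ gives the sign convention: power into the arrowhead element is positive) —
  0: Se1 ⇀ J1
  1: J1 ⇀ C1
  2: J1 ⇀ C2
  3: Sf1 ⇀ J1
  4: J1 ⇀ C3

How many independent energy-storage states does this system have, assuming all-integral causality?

3  (C1, C2, C3 all integral)

b0 →J1  (Se1 fixes effort; stroke away)
b3 →Sf1  (Sf1 (Sf) sets flow on bond)
b1 →J1  (J1: bond 3 brought flow, rest push out)
b2 →J1  (common-f at J1 fixed by 3)
b4 →J1  (J1 flow already set via bond 3)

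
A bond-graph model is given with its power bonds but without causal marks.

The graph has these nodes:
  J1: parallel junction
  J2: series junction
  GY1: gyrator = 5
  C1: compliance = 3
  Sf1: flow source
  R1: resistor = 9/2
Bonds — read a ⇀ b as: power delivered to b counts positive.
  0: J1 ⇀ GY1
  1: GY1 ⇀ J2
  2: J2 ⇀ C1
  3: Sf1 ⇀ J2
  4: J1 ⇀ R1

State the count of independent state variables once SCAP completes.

#3 →Sf1  (Sf1 fixes flow; stroke at Sf1)
#1 →J2  (J2 flow already set via bond 3)
#2 →J2  (common-f at J2 fixed by 3)
#0 →J1  (GY1 both-in/both-out from 1)
#4 →R1  (J1 effort already set via bond 0)

1  (C1 all integral)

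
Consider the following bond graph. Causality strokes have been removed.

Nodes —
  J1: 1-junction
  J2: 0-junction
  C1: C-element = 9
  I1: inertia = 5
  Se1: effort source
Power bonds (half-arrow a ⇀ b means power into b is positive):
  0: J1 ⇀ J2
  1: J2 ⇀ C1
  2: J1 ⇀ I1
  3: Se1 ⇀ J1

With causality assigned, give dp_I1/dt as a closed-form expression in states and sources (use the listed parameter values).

dp_I1/dt = E_Se1 - q_C1/9

β3 |J1  (Se1: effort source, stroke at far end)
β1 |J2  (C1: C, integral causality)
β0 |J1  (0-jn J2 has e-setter on 1)
β2 |I1  (only one flow-in slot at J1)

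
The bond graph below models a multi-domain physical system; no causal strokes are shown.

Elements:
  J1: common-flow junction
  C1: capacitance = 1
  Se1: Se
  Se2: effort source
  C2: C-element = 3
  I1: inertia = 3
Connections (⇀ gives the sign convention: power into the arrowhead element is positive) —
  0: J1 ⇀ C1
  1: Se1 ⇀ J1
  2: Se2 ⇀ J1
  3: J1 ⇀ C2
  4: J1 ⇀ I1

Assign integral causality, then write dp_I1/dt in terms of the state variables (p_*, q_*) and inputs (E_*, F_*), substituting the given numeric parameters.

#1 stroke at J1  (Se1: effort source, stroke at far end)
#2 stroke at J1  (source Se2 imposes e)
#0 stroke at J1  (C1: C, integral causality)
#3 stroke at J1  (prefer integral on C2)
#4 stroke at I1  (J1: last free bond brings flow in)

dp_I1/dt = E_Se1 + E_Se2 - q_C1 - q_C2/3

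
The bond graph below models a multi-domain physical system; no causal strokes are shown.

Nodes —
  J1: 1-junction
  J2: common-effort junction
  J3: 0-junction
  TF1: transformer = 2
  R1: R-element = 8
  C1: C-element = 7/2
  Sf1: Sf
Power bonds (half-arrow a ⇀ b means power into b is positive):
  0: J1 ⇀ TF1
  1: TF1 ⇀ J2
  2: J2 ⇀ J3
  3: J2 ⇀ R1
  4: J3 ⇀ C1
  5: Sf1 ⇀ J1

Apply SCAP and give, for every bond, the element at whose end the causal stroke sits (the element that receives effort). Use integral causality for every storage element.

#5 stroke→Sf1  (Sf1 (Sf) sets flow on bond)
#0 stroke→J1  (common-f at J1 fixed by 5)
#1 stroke→TF1  (TF1: transformer flips bond 0)
#4 stroke→J3  (C1: C, integral causality)
#2 stroke→J2  (J3: bond 4 brought effort, rest push out)
#3 stroke→R1  (J2: bond 2 brought effort, rest push out)

b0 |J1
b1 |TF1
b2 |J2
b3 |R1
b4 |J3
b5 |Sf1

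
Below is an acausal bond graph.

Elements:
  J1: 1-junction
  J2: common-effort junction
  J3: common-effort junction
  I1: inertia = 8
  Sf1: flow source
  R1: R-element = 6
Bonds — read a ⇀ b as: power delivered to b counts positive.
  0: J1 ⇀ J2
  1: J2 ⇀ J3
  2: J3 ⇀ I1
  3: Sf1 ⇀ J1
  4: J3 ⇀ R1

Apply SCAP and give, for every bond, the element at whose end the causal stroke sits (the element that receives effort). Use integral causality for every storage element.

#3 stroke→Sf1  (Sf1 fixes flow; stroke at Sf1)
#0 stroke→J1  (J1: bond 3 brought flow, rest push out)
#1 stroke→J2  (closing 0-jn rule on J2)
#2 stroke→I1  (I1 integral (f out))
#4 stroke→J3  (closing 0-jn rule on J3)

b0 |J1
b1 |J2
b2 |I1
b3 |Sf1
b4 |J3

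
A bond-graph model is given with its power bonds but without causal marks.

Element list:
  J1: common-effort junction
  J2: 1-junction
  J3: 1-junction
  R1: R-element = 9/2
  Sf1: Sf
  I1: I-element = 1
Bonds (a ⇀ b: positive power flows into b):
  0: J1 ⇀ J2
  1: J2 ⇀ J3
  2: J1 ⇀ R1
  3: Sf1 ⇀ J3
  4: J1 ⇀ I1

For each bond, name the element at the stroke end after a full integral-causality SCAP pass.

β0 →J2
β1 →J3
β2 →J1
β3 →Sf1
β4 →I1

bond 3 →Sf1  (Sf1 fixes flow; stroke at Sf1)
bond 1 →J3  (J3: bond 3 brought flow, rest push out)
bond 0 →J2  (1-jn J2 has f-setter on 1)
bond 4 →I1  (prefer integral on I1)
bond 2 →J1  (only one effort-in slot at J1)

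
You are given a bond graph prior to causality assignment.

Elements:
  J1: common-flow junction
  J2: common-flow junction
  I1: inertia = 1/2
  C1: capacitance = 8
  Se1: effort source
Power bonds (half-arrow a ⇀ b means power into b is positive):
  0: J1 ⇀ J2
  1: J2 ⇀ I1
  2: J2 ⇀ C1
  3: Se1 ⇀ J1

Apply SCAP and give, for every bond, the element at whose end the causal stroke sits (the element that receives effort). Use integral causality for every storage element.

β3 stroke→J1  (Se1: effort source, stroke at far end)
β0 stroke→J2  (only one flow-in slot at J1)
β1 stroke→I1  (I1 integral (f out))
β2 stroke→J2  (common-f at J2 fixed by 1)

#0 →J2
#1 →I1
#2 →J2
#3 →J1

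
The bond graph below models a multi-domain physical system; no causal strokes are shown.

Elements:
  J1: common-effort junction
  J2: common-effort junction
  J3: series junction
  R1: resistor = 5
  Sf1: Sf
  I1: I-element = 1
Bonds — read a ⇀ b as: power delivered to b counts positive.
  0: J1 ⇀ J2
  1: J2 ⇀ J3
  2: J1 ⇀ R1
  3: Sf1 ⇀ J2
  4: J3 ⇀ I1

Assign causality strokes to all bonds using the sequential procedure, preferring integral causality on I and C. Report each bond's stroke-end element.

#3 |Sf1  (source Sf1 imposes f)
#4 |I1  (I1: I, integral causality)
#1 |J3  (1-jn J3 has f-setter on 4)
#0 |J2  (closing 0-jn rule on J2)
#2 |J1  (closing 0-jn rule on J1)

b0 |J2
b1 |J3
b2 |J1
b3 |Sf1
b4 |I1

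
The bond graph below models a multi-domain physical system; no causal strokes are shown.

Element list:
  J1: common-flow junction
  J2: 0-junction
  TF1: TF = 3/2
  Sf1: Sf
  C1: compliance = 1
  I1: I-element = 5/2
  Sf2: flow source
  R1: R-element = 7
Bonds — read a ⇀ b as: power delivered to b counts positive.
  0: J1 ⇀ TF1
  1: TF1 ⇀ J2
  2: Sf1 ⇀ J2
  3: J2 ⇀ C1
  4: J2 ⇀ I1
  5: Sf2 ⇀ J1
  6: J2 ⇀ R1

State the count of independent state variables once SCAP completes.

β2 →Sf1  (source Sf1 imposes f)
β5 →Sf2  (Sf2 (Sf) sets flow on bond)
β0 →J1  (J1 flow already set via bond 5)
β1 →TF1  (TF TF1: opposite of bond 0)
β3 →J2  (C1 outputs effort q/C1)
β4 →I1  (0-jn J2 has e-setter on 3)
β6 →R1  (J2: bond 3 brought effort, rest push out)

2  (C1, I1 all integral)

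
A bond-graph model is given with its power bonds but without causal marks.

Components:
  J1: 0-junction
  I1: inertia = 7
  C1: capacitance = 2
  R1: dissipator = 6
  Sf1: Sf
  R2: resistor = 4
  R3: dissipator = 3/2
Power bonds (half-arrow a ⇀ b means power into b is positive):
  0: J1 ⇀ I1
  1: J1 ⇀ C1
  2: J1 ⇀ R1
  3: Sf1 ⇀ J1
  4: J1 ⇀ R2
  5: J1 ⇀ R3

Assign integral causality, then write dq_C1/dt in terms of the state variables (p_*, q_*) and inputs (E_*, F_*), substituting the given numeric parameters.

dq_C1/dt = F_Sf1 - p_I1/7 - 13*q_C1/24

β3 stroke at Sf1  (Sf1 fixes flow; stroke at Sf1)
β0 stroke at I1  (I1: I, integral causality)
β1 stroke at J1  (C1 outputs effort q/C1)
β2 stroke at R1  (J1: bond 1 brought effort, rest push out)
β4 stroke at R2  (0-jn J1 has e-setter on 1)
β5 stroke at R3  (common-e at J1 fixed by 1)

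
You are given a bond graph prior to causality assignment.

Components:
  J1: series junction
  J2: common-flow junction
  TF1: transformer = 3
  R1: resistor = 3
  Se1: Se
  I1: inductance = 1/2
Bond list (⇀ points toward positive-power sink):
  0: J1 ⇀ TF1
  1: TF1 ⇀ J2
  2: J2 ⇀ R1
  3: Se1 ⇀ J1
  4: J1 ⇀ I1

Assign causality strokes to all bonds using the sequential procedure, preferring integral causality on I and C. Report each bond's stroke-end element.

β3 |J1  (Se1 fixes effort; stroke away)
β4 |I1  (I1: I, integral causality)
β0 |J1  (common-f at J1 fixed by 4)
β1 |TF1  (through TF1, causality passes straight; one stroke at TF1)
β2 |J2  (J2: bond 1 brought flow, rest push out)

b0 stroke at J1
b1 stroke at TF1
b2 stroke at J2
b3 stroke at J1
b4 stroke at I1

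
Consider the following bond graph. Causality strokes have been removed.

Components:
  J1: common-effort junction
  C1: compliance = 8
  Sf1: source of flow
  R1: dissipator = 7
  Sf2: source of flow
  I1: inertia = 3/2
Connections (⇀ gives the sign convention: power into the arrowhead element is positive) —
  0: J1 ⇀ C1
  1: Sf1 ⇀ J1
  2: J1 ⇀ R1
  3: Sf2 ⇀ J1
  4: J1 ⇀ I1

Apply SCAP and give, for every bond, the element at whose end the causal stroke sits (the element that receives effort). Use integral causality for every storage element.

#0 |J1
#1 |Sf1
#2 |R1
#3 |Sf2
#4 |I1

b1 stroke→Sf1  (Sf1 (Sf) sets flow on bond)
b3 stroke→Sf2  (Sf2: flow source, stroke at near end)
b0 stroke→J1  (C1 integral (e out))
b2 stroke→R1  (common-e at J1 fixed by 0)
b4 stroke→I1  (J1 effort already set via bond 0)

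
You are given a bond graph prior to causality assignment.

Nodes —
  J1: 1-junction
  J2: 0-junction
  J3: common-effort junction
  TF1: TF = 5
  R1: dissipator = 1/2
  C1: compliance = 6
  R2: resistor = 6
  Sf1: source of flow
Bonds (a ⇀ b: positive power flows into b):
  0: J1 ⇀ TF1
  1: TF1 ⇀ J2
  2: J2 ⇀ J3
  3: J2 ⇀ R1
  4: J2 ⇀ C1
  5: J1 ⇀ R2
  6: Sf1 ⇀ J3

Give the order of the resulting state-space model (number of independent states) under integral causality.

bond 6 stroke→Sf1  (source Sf1 imposes f)
bond 2 stroke→J3  (closing 0-jn rule on J3)
bond 4 stroke→J2  (C1 outputs effort q/C1)
bond 1 stroke→TF1  (J2: bond 4 brought effort, rest push out)
bond 3 stroke→R1  (J2 effort already set via bond 4)
bond 0 stroke→J1  (TF1 one-in-one-out from 1)
bond 5 stroke→R2  (closing 1-jn rule on J1)

1  (C1 all integral)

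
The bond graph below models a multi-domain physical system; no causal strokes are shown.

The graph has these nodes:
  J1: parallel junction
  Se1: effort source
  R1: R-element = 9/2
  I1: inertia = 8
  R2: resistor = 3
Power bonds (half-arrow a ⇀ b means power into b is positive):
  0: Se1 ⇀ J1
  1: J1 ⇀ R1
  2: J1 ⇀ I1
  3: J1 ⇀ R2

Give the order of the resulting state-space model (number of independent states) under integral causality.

1  (I1 all integral)

#0 →J1  (Se1: effort source, stroke at far end)
#1 →R1  (J1 effort already set via bond 0)
#2 →I1  (common-e at J1 fixed by 0)
#3 →R2  (common-e at J1 fixed by 0)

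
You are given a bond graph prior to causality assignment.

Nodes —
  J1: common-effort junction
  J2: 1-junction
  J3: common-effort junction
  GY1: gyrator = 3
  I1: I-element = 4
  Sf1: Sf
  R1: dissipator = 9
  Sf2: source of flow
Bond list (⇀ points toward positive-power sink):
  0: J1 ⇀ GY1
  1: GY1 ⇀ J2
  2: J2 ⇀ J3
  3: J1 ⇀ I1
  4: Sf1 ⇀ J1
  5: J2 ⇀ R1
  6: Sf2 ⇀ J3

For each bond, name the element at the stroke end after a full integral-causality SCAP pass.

β4 →Sf1  (Sf1 fixes flow; stroke at Sf1)
β6 →Sf2  (Sf2 (Sf) sets flow on bond)
β2 →J3  (J3: last free bond brings effort in)
β1 →J2  (common-f at J2 fixed by 2)
β5 →J2  (J2: bond 2 brought flow, rest push out)
β0 →J1  (through GY1, causality inverts; strokes same side of GY1)
β3 →I1  (J1: bond 0 brought effort, rest push out)

#0 →J1
#1 →J2
#2 →J3
#3 →I1
#4 →Sf1
#5 →J2
#6 →Sf2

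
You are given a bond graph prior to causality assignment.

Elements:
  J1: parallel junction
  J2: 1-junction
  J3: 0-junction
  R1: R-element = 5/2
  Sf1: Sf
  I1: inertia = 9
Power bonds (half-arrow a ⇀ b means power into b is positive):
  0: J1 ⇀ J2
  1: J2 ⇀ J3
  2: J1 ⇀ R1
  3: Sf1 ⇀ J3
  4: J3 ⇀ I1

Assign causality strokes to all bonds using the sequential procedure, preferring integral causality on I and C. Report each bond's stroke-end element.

bond 3 stroke at Sf1  (Sf1 (Sf) sets flow on bond)
bond 4 stroke at I1  (I1 integral (f out))
bond 1 stroke at J3  (closing 0-jn rule on J3)
bond 0 stroke at J2  (1-jn J2 has f-setter on 1)
bond 2 stroke at J1  (J1 needs exactly one e-in)

bond 0 stroke at J2
bond 1 stroke at J3
bond 2 stroke at J1
bond 3 stroke at Sf1
bond 4 stroke at I1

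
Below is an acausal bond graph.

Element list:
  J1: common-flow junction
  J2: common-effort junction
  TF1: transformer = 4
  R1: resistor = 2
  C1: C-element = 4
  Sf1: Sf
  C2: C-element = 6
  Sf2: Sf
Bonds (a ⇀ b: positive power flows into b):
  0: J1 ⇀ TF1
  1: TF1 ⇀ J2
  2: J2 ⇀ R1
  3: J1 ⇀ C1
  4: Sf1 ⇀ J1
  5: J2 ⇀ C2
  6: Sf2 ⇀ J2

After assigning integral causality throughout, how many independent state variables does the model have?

β4 stroke→Sf1  (Sf1: flow source, stroke at near end)
β6 stroke→Sf2  (Sf2 fixes flow; stroke at Sf2)
β0 stroke→J1  (common-f at J1 fixed by 4)
β3 stroke→J1  (1-jn J1 has f-setter on 4)
β1 stroke→TF1  (TF1: transformer flips bond 0)
β5 stroke→J2  (C2 outputs effort q/C2)
β2 stroke→R1  (J2 effort already set via bond 5)

2  (C1, C2 all integral)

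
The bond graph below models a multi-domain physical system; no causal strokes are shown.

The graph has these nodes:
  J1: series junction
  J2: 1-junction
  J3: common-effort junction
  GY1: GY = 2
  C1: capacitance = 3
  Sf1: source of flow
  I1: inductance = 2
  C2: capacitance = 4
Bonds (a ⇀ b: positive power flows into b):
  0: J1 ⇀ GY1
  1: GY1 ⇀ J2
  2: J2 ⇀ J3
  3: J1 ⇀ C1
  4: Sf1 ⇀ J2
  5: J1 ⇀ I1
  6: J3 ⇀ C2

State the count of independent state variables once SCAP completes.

#4 stroke→Sf1  (Sf1 (Sf) sets flow on bond)
#1 stroke→J2  (J2 flow already set via bond 4)
#2 stroke→J2  (1-jn J2 has f-setter on 4)
#6 stroke→J3  (closing 0-jn rule on J3)
#0 stroke→J1  (GY1 both-in/both-out from 1)
#3 stroke→J1  (C1: C, integral causality)
#5 stroke→I1  (J1 needs exactly one f-in)

3  (C1, C2, I1 all integral)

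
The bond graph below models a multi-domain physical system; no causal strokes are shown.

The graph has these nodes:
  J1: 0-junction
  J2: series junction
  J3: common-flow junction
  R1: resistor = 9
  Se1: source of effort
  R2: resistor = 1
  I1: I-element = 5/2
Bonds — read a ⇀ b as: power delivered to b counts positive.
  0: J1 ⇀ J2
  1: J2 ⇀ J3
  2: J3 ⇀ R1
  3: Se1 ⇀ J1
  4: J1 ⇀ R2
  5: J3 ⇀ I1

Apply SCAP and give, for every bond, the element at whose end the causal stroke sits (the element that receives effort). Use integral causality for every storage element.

b0 stroke at J2
b1 stroke at J3
b2 stroke at J3
b3 stroke at J1
b4 stroke at R2
b5 stroke at I1

β3 →J1  (Se1 fixes effort; stroke away)
β0 →J2  (J1: bond 3 brought effort, rest push out)
β4 →R2  (J1: bond 3 brought effort, rest push out)
β1 →J3  (J2 needs exactly one f-in)
β5 →I1  (I1: I, integral causality)
β2 →J3  (J3 flow already set via bond 5)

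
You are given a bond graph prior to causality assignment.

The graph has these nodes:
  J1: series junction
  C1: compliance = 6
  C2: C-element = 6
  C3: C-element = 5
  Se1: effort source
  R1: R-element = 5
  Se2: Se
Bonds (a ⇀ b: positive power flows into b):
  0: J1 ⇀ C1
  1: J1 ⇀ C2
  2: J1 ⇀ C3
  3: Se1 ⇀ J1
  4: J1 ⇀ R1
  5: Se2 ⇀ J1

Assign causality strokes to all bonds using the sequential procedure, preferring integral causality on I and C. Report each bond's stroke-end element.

β3 stroke at J1  (Se1: effort source, stroke at far end)
β5 stroke at J1  (Se2: effort source, stroke at far end)
β0 stroke at J1  (C1 integral (e out))
β1 stroke at J1  (C2 outputs effort q/C2)
β2 stroke at J1  (C3 outputs effort q/C3)
β4 stroke at R1  (J1: last free bond brings flow in)

β0 |J1
β1 |J1
β2 |J1
β3 |J1
β4 |R1
β5 |J1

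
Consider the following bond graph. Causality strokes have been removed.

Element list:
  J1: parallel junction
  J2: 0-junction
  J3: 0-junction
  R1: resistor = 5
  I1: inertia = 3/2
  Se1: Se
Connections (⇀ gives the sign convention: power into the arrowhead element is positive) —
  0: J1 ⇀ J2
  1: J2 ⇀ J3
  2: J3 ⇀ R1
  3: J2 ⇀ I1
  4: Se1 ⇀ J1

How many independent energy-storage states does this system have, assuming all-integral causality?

#4 →J1  (Se1: effort source, stroke at far end)
#0 →J2  (J1 effort already set via bond 4)
#1 →J3  (0-jn J2 has e-setter on 0)
#3 →I1  (J2 effort already set via bond 0)
#2 →R1  (J3: bond 1 brought effort, rest push out)

1  (I1 all integral)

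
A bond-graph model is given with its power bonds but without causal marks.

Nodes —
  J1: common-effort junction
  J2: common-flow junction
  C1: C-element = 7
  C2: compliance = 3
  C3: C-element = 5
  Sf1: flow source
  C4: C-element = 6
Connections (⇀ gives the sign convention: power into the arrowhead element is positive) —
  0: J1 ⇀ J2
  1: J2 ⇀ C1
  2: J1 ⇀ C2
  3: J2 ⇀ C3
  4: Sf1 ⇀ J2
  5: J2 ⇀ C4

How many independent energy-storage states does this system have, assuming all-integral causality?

4  (C1, C2, C3, C4 all integral)

bond 4 stroke at Sf1  (source Sf1 imposes f)
bond 0 stroke at J2  (common-f at J2 fixed by 4)
bond 1 stroke at J2  (J2: bond 4 brought flow, rest push out)
bond 3 stroke at J2  (J2: bond 4 brought flow, rest push out)
bond 5 stroke at J2  (J2: bond 4 brought flow, rest push out)
bond 2 stroke at J1  (J1: last free bond brings effort in)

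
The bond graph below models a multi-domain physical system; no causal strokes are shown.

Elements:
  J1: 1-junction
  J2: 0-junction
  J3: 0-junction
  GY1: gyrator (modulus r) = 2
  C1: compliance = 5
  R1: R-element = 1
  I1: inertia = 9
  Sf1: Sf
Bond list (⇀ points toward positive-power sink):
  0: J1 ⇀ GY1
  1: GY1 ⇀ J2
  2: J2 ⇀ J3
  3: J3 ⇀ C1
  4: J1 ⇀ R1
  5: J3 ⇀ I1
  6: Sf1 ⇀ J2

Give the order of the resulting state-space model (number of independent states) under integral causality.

2  (C1, I1 all integral)

b6 →Sf1  (source Sf1 imposes f)
b3 →J3  (C1 outputs effort q/C1)
b2 →J2  (J3 effort already set via bond 3)
b5 →I1  (J3 effort already set via bond 3)
b1 →GY1  (J2: bond 2 brought effort, rest push out)
b0 →GY1  (GY GY1: same side as bond 1)
b4 →J1  (1-jn J1 has f-setter on 0)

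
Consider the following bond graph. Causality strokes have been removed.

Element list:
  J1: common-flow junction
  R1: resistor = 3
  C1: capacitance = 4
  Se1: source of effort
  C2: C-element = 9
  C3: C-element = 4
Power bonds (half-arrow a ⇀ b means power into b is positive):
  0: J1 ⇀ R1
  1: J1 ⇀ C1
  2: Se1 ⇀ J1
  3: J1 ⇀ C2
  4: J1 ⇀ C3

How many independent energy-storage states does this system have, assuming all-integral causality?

3  (C1, C2, C3 all integral)

bond 2 →J1  (Se1 fixes effort; stroke away)
bond 1 →J1  (prefer integral on C1)
bond 3 →J1  (C2 outputs effort q/C2)
bond 4 →J1  (C3 integral (e out))
bond 0 →R1  (closing 1-jn rule on J1)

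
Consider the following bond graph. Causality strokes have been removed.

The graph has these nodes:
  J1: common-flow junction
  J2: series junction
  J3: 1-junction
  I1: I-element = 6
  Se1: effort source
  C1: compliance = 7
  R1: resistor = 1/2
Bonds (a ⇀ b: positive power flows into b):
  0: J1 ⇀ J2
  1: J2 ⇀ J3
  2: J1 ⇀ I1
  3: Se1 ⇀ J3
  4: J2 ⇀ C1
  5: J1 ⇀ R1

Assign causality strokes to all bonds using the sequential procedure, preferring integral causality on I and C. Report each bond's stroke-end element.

bond 3 stroke at J3  (Se1: effort source, stroke at far end)
bond 1 stroke at J2  (closing 1-jn rule on J3)
bond 2 stroke at I1  (prefer integral on I1)
bond 0 stroke at J1  (J1 flow already set via bond 2)
bond 5 stroke at J1  (J1 flow already set via bond 2)
bond 4 stroke at J2  (J2 flow already set via bond 0)

#0 →J1
#1 →J2
#2 →I1
#3 →J3
#4 →J2
#5 →J1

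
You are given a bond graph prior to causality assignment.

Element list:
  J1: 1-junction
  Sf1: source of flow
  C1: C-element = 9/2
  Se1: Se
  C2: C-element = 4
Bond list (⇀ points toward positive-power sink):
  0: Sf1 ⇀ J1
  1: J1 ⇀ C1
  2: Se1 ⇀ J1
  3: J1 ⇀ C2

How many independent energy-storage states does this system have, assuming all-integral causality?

β0 |Sf1  (source Sf1 imposes f)
β2 |J1  (Se1 (Se) sets effort on bond)
β1 |J1  (common-f at J1 fixed by 0)
β3 |J1  (common-f at J1 fixed by 0)

2  (C1, C2 all integral)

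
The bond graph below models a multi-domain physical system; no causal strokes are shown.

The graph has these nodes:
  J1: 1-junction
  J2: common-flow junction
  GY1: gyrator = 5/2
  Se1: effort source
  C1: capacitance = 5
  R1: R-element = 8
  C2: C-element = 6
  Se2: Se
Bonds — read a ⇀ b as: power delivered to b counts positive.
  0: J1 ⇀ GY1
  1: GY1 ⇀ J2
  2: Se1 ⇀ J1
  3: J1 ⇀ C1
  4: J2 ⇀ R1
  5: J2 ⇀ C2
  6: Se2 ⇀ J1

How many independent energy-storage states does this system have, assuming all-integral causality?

2  (C1, C2 all integral)

#2 stroke at J1  (Se1 fixes effort; stroke away)
#6 stroke at J1  (Se2 (Se) sets effort on bond)
#3 stroke at J1  (prefer integral on C1)
#0 stroke at GY1  (J1: last free bond brings flow in)
#1 stroke at GY1  (GY1 both-in/both-out from 0)
#4 stroke at J2  (common-f at J2 fixed by 1)
#5 stroke at J2  (1-jn J2 has f-setter on 1)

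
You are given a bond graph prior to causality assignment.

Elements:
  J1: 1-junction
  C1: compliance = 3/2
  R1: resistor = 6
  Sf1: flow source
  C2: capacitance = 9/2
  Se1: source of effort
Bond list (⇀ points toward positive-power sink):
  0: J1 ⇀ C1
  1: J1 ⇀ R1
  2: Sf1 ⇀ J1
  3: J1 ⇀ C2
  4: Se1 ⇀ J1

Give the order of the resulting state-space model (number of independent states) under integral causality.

#2 stroke at Sf1  (Sf1: flow source, stroke at near end)
#4 stroke at J1  (Se1 fixes effort; stroke away)
#0 stroke at J1  (common-f at J1 fixed by 2)
#1 stroke at J1  (J1: bond 2 brought flow, rest push out)
#3 stroke at J1  (J1 flow already set via bond 2)

2  (C1, C2 all integral)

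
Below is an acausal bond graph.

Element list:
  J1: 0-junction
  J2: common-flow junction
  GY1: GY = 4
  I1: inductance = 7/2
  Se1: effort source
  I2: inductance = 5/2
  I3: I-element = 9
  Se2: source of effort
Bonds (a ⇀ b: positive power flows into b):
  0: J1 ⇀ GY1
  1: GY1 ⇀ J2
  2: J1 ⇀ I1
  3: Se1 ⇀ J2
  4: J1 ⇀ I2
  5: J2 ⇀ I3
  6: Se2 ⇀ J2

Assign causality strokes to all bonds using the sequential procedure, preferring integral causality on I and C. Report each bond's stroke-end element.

#3 →J2  (Se1: effort source, stroke at far end)
#6 →J2  (Se2 fixes effort; stroke away)
#2 →I1  (prefer integral on I1)
#4 →I2  (I2 outputs flow p/I2)
#0 →J1  (closing 0-jn rule on J1)
#1 →J2  (through GY1, causality inverts; strokes same side of GY1)
#5 →I3  (only one flow-in slot at J2)

bond 0 |J1
bond 1 |J2
bond 2 |I1
bond 3 |J2
bond 4 |I2
bond 5 |I3
bond 6 |J2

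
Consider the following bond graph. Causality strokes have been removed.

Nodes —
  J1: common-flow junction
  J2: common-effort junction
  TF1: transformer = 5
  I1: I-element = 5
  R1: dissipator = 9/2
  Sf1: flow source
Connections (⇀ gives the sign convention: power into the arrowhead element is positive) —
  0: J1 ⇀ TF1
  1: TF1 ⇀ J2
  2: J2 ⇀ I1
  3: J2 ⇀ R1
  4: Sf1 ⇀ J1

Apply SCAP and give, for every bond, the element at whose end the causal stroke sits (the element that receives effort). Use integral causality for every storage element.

b0 stroke at J1
b1 stroke at TF1
b2 stroke at I1
b3 stroke at J2
b4 stroke at Sf1

b4 stroke→Sf1  (Sf1 fixes flow; stroke at Sf1)
b0 stroke→J1  (J1: bond 4 brought flow, rest push out)
b1 stroke→TF1  (TF1: transformer flips bond 0)
b2 stroke→I1  (I1: I, integral causality)
b3 stroke→J2  (J2: last free bond brings effort in)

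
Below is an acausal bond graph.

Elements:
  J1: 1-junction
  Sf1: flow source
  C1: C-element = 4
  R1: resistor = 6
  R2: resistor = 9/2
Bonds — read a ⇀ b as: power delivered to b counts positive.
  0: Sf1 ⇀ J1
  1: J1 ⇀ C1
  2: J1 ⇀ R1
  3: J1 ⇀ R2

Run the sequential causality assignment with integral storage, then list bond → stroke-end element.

#0 |Sf1
#1 |J1
#2 |J1
#3 |J1

b0 stroke at Sf1  (Sf1 (Sf) sets flow on bond)
b1 stroke at J1  (1-jn J1 has f-setter on 0)
b2 stroke at J1  (common-f at J1 fixed by 0)
b3 stroke at J1  (J1 flow already set via bond 0)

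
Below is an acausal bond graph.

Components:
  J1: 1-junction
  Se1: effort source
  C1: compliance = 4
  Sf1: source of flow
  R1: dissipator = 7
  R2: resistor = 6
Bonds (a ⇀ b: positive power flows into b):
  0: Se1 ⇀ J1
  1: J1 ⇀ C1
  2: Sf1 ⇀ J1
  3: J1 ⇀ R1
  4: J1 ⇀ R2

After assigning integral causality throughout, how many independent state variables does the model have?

1  (C1 all integral)

#0 |J1  (Se1: effort source, stroke at far end)
#2 |Sf1  (Sf1 fixes flow; stroke at Sf1)
#1 |J1  (J1 flow already set via bond 2)
#3 |J1  (J1: bond 2 brought flow, rest push out)
#4 |J1  (J1: bond 2 brought flow, rest push out)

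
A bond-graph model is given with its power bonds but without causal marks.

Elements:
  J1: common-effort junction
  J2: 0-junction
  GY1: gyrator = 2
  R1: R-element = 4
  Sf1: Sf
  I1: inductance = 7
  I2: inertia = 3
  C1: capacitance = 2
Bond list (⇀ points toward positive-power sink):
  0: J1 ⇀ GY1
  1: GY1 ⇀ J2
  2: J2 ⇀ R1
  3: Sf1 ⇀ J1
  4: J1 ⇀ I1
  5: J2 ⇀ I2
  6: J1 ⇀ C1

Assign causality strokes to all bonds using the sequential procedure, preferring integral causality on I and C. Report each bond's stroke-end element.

β0 stroke at GY1
β1 stroke at GY1
β2 stroke at J2
β3 stroke at Sf1
β4 stroke at I1
β5 stroke at I2
β6 stroke at J1

b3 |Sf1  (source Sf1 imposes f)
b4 |I1  (prefer integral on I1)
b5 |I2  (prefer integral on I2)
b6 |J1  (C1 outputs effort q/C1)
b0 |GY1  (J1 effort already set via bond 6)
b1 |GY1  (GY1: gyrator matches bond 0)
b2 |J2  (closing 0-jn rule on J2)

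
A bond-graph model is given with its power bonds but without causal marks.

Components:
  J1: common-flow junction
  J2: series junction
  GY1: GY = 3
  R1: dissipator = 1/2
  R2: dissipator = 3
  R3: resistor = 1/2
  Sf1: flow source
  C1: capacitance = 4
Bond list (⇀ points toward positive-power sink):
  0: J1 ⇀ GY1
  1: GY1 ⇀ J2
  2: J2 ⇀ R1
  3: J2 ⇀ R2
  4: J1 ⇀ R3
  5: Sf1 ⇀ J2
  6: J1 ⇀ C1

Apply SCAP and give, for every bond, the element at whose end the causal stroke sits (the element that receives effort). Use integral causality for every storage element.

β5 |Sf1  (Sf1 (Sf) sets flow on bond)
β1 |J2  (1-jn J2 has f-setter on 5)
β2 |J2  (J2: bond 5 brought flow, rest push out)
β3 |J2  (common-f at J2 fixed by 5)
β0 |J1  (GY GY1: same side as bond 1)
β6 |J1  (prefer integral on C1)
β4 |R3  (J1: last free bond brings flow in)

β0 →J1
β1 →J2
β2 →J2
β3 →J2
β4 →R3
β5 →Sf1
β6 →J1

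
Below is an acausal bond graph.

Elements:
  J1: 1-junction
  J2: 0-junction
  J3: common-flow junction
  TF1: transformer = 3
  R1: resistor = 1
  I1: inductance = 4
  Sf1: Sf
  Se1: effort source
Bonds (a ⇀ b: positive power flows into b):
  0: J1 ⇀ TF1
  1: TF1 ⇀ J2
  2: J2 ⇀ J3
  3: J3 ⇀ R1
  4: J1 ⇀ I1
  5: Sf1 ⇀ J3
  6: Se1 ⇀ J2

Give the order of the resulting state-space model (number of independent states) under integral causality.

b5 stroke at Sf1  (Sf1: flow source, stroke at near end)
b6 stroke at J2  (Se1 (Se) sets effort on bond)
b1 stroke at TF1  (common-e at J2 fixed by 6)
b2 stroke at J3  (J2 effort already set via bond 6)
b3 stroke at J3  (1-jn J3 has f-setter on 5)
b0 stroke at J1  (TF1 one-in-one-out from 1)
b4 stroke at I1  (J1: last free bond brings flow in)

1  (I1 all integral)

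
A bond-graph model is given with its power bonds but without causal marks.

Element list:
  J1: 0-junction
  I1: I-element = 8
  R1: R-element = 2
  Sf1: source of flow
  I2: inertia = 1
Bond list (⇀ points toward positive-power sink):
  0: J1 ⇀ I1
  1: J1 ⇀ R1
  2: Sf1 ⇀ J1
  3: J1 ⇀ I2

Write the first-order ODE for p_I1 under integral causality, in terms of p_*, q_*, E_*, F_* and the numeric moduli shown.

dp_I1/dt = 2*F_Sf1 - p_I1/4 - 2*p_I2

b2 stroke→Sf1  (Sf1: flow source, stroke at near end)
b0 stroke→I1  (I1: I, integral causality)
b3 stroke→I2  (prefer integral on I2)
b1 stroke→J1  (closing 0-jn rule on J1)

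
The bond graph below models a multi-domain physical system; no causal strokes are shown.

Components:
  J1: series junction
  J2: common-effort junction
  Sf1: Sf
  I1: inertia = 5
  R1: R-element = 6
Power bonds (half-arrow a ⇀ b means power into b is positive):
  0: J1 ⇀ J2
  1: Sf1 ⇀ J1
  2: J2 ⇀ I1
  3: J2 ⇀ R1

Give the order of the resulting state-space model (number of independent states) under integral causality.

#1 stroke at Sf1  (Sf1 fixes flow; stroke at Sf1)
#0 stroke at J1  (1-jn J1 has f-setter on 1)
#2 stroke at I1  (prefer integral on I1)
#3 stroke at J2  (J2 needs exactly one e-in)

1  (I1 all integral)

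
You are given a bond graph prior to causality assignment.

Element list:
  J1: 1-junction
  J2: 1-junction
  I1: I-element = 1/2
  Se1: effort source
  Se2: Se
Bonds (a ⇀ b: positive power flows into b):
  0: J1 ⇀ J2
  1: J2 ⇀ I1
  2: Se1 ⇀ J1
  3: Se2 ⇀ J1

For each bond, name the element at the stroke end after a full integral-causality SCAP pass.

bond 2 stroke→J1  (Se1 fixes effort; stroke away)
bond 3 stroke→J1  (Se2 (Se) sets effort on bond)
bond 0 stroke→J2  (only one flow-in slot at J1)
bond 1 stroke→I1  (J2: last free bond brings flow in)

bond 0 |J2
bond 1 |I1
bond 2 |J1
bond 3 |J1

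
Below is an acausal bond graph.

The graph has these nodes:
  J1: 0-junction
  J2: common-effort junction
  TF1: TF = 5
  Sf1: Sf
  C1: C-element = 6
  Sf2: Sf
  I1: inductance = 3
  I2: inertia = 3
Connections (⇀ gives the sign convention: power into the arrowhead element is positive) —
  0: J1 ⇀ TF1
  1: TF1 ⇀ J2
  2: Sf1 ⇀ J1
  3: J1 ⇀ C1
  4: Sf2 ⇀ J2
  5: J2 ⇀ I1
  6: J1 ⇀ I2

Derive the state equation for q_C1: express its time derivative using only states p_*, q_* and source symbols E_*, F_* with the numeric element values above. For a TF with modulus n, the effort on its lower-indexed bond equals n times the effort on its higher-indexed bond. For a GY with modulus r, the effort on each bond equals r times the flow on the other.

dq_C1/dt = F_Sf1 + F_Sf2/5 - p_I1/15 - p_I2/3

#2 stroke at Sf1  (source Sf1 imposes f)
#4 stroke at Sf2  (source Sf2 imposes f)
#3 stroke at J1  (prefer integral on C1)
#0 stroke at TF1  (common-e at J1 fixed by 3)
#6 stroke at I2  (common-e at J1 fixed by 3)
#1 stroke at J2  (through TF1, causality passes straight; one stroke at TF1)
#5 stroke at I1  (common-e at J2 fixed by 1)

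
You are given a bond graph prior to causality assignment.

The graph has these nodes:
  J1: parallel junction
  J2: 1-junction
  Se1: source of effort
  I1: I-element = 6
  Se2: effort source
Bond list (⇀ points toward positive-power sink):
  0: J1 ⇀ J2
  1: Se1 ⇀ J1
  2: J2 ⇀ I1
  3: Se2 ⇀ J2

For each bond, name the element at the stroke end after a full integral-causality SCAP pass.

#0 stroke→J2
#1 stroke→J1
#2 stroke→I1
#3 stroke→J2

bond 1 stroke→J1  (source Se1 imposes e)
bond 3 stroke→J2  (Se2 fixes effort; stroke away)
bond 0 stroke→J2  (0-jn J1 has e-setter on 1)
bond 2 stroke→I1  (J2 needs exactly one f-in)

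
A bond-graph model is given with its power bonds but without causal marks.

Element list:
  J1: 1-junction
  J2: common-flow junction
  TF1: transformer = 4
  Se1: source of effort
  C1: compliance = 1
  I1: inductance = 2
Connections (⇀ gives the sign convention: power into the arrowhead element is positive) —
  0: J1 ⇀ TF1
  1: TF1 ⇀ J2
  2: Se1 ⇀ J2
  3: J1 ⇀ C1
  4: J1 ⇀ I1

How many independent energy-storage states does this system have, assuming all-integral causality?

2  (C1, I1 all integral)

#2 |J2  (Se1 (Se) sets effort on bond)
#1 |TF1  (J2: last free bond brings flow in)
#0 |J1  (through TF1, causality passes straight; one stroke at TF1)
#3 |J1  (prefer integral on C1)
#4 |I1  (closing 1-jn rule on J1)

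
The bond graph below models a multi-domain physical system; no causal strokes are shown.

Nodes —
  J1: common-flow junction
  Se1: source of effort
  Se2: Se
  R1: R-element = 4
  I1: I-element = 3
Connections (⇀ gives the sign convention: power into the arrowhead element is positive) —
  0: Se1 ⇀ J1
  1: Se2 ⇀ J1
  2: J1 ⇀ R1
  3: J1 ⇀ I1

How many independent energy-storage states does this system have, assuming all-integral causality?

bond 0 stroke→J1  (Se1 fixes effort; stroke away)
bond 1 stroke→J1  (source Se2 imposes e)
bond 3 stroke→I1  (prefer integral on I1)
bond 2 stroke→J1  (common-f at J1 fixed by 3)

1  (I1 all integral)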